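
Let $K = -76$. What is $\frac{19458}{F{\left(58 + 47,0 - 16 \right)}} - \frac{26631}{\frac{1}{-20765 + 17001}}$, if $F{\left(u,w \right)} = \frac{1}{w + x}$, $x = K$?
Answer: $98448948$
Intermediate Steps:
$x = -76$
$F{\left(u,w \right)} = \frac{1}{-76 + w}$ ($F{\left(u,w \right)} = \frac{1}{w - 76} = \frac{1}{-76 + w}$)
$\frac{19458}{F{\left(58 + 47,0 - 16 \right)}} - \frac{26631}{\frac{1}{-20765 + 17001}} = \frac{19458}{\frac{1}{-76 + \left(0 - 16\right)}} - \frac{26631}{\frac{1}{-20765 + 17001}} = \frac{19458}{\frac{1}{-76 + \left(0 - 16\right)}} - \frac{26631}{\frac{1}{-3764}} = \frac{19458}{\frac{1}{-76 - 16}} - \frac{26631}{- \frac{1}{3764}} = \frac{19458}{\frac{1}{-92}} - -100239084 = \frac{19458}{- \frac{1}{92}} + 100239084 = 19458 \left(-92\right) + 100239084 = -1790136 + 100239084 = 98448948$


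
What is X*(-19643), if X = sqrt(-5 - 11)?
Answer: -78572*I ≈ -78572.0*I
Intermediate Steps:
X = 4*I (X = sqrt(-16) = 4*I ≈ 4.0*I)
X*(-19643) = (4*I)*(-19643) = -78572*I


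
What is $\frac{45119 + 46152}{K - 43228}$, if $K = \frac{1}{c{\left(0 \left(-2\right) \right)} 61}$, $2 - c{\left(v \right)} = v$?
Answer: $- \frac{11135062}{5273815} \approx -2.1114$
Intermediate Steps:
$c{\left(v \right)} = 2 - v$
$K = \frac{1}{122}$ ($K = \frac{1}{\left(2 - 0 \left(-2\right)\right) 61} = \frac{1}{\left(2 - 0\right) 61} = \frac{1}{\left(2 + 0\right) 61} = \frac{1}{2 \cdot 61} = \frac{1}{122} \approx 0.0081967$)
$\frac{45119 + 46152}{K - 43228} = \frac{45119 + 46152}{\frac{1}{122} - 43228} = \frac{91271}{- \frac{5273815}{122}} = 91271 \left(- \frac{122}{5273815}\right) = - \frac{11135062}{5273815}$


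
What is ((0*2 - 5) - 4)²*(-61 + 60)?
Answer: -81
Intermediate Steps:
((0*2 - 5) - 4)²*(-61 + 60) = ((0 - 5) - 4)²*(-1) = (-5 - 4)²*(-1) = (-9)²*(-1) = 81*(-1) = -81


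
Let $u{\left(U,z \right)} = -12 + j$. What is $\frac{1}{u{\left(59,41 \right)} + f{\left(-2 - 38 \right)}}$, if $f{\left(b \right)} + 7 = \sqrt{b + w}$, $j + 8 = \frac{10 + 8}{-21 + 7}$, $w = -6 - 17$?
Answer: $- \frac{154}{4699} - \frac{49 i \sqrt{7}}{14097} \approx -0.032773 - 0.0091964 i$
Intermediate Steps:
$w = -23$
$j = - \frac{65}{7}$ ($j = -8 + \frac{10 + 8}{-21 + 7} = -8 + \frac{18}{-14} = -8 + 18 \left(- \frac{1}{14}\right) = -8 - \frac{9}{7} = - \frac{65}{7} \approx -9.2857$)
$u{\left(U,z \right)} = - \frac{149}{7}$ ($u{\left(U,z \right)} = -12 - \frac{65}{7} = - \frac{149}{7}$)
$f{\left(b \right)} = -7 + \sqrt{-23 + b}$ ($f{\left(b \right)} = -7 + \sqrt{b - 23} = -7 + \sqrt{-23 + b}$)
$\frac{1}{u{\left(59,41 \right)} + f{\left(-2 - 38 \right)}} = \frac{1}{- \frac{149}{7} - \left(7 - \sqrt{-23 - 40}\right)} = \frac{1}{- \frac{149}{7} - \left(7 - \sqrt{-63}\right)} = \frac{1}{- \frac{149}{7} - \left(7 - 3 i \sqrt{7}\right)} = \frac{1}{- \frac{198}{7} + 3 i \sqrt{7}}$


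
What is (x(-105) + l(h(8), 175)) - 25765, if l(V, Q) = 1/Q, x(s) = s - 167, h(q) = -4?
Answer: -4556474/175 ≈ -26037.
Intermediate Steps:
x(s) = -167 + s
(x(-105) + l(h(8), 175)) - 25765 = ((-167 - 105) + 1/175) - 25765 = (-272 + 1/175) - 25765 = -47599/175 - 25765 = -4556474/175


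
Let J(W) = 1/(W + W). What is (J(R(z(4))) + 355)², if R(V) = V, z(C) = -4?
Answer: 8059921/64 ≈ 1.2594e+5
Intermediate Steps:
J(W) = 1/(2*W)
(J(R(z(4))) + 355)² = ((½)/(-4) + 355)² = ((½)*(-¼) + 355)² = (-⅛ + 355)² = (2839/8)² = 8059921/64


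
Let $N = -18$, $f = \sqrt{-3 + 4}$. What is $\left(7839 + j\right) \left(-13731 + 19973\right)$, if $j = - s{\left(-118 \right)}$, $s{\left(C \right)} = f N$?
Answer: $49043394$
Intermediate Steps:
$f = 1$ ($f = \sqrt{1} = 1$)
$s{\left(C \right)} = -18$ ($s{\left(C \right)} = 1 \left(-18\right) = -18$)
$j = 18$ ($j = \left(-1\right) \left(-18\right) = 18$)
$\left(7839 + j\right) \left(-13731 + 19973\right) = \left(7839 + 18\right) \left(-13731 + 19973\right) = 7857 \cdot 6242 = 49043394$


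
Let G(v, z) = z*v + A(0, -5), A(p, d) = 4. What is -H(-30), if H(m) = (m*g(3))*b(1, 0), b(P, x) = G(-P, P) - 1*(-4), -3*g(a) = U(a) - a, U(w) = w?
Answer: 0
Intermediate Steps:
g(a) = 0 (g(a) = -(a - a)/3 = -1/3*0 = 0)
G(v, z) = 4 + v*z (G(v, z) = z*v + 4 = v*z + 4 = 4 + v*z)
b(P, x) = 8 - P**2 (b(P, x) = (4 + (-P)*P) - 1*(-4) = (4 - P**2) + 4 = 8 - P**2)
H(m) = 0 (H(m) = (m*0)*(8 - 1*1**2) = 0*(8 - 1*1) = 0*(8 - 1) = 0*7 = 0)
-H(-30) = -1*0 = 0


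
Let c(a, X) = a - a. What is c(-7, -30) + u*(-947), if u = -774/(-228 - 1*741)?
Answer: -244326/323 ≈ -756.43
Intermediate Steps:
c(a, X) = 0
u = 258/323 (u = -774/(-228 - 741) = -774/(-969) = -774*(-1/969) = 258/323 ≈ 0.79876)
c(-7, -30) + u*(-947) = 0 + (258/323)*(-947) = 0 - 244326/323 = -244326/323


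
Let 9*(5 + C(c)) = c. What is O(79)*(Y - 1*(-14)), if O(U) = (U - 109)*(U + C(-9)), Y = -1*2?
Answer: -26280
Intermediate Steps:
C(c) = -5 + c/9
Y = -2
O(U) = (-109 + U)*(-6 + U) (O(U) = (U - 109)*(U + (-5 + (⅑)*(-9))) = (-109 + U)*(U + (-5 - 1)) = (-109 + U)*(U - 6) = (-109 + U)*(-6 + U))
O(79)*(Y - 1*(-14)) = (654 + 79² - 115*79)*(-2 - 1*(-14)) = (654 + 6241 - 9085)*(-2 + 14) = -2190*12 = -26280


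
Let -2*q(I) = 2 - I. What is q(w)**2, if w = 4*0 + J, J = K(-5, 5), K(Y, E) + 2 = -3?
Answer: 49/4 ≈ 12.250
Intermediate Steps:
K(Y, E) = -5 (K(Y, E) = -2 - 3 = -5)
J = -5
w = -5 (w = 4*0 - 5 = 0 - 5 = -5)
q(I) = -1 + I/2 (q(I) = -(2 - I)/2 = -1 + I/2)
q(w)**2 = (-1 + (1/2)*(-5))**2 = (-1 - 5/2)**2 = (-7/2)**2 = 49/4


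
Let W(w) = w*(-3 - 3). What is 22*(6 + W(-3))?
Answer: 528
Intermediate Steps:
W(w) = -6*w (W(w) = w*(-6) = -6*w)
22*(6 + W(-3)) = 22*(6 - 6*(-3)) = 22*(6 + 18) = 22*24 = 528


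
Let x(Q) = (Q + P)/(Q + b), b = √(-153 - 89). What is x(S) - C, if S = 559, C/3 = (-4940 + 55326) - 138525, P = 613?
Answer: 82689932639/312723 - 12892*I*√2/312723 ≈ 2.6442e+5 - 0.058301*I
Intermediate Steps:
b = 11*I*√2 (b = √(-242) = 11*I*√2 ≈ 15.556*I)
C = -264417 (C = 3*((-4940 + 55326) - 138525) = 3*(50386 - 138525) = 3*(-88139) = -264417)
x(Q) = (613 + Q)/(Q + 11*I*√2) (x(Q) = (Q + 613)/(Q + 11*I*√2) = (613 + Q)/(Q + 11*I*√2))
x(S) - C = (613 + 559)/(559 + 11*I*√2) - 1*(-264417) = 1172/(559 + 11*I*√2) + 264417 = 264417 + 1172/(559 + 11*I*√2)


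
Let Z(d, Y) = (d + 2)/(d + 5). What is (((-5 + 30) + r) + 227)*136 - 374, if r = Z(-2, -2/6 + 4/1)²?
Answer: 33898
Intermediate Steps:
Z(d, Y) = (2 + d)/(5 + d)
r = 0 (r = ((2 - 2)/(5 - 2))² = (0/3)² = ((⅓)*0)² = 0² = 0)
(((-5 + 30) + r) + 227)*136 - 374 = (((-5 + 30) + 0) + 227)*136 - 374 = ((25 + 0) + 227)*136 - 374 = (25 + 227)*136 - 374 = 252*136 - 374 = 34272 - 374 = 33898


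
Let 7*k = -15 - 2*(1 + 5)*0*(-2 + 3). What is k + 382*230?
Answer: 615005/7 ≈ 87858.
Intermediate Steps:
k = -15/7 (k = (-15 - 2*(1 + 5)*0*(-2 + 3))/7 = (-15 - 2*6*0*1)/7 = (-15 - 12*0)/7 = (-15 - 1*0)/7 = (-15 + 0)/7 = (⅐)*(-15) = -15/7 ≈ -2.1429)
k + 382*230 = -15/7 + 382*230 = -15/7 + 87860 = 615005/7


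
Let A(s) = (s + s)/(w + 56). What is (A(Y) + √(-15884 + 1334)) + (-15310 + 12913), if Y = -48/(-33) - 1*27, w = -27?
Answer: -765205/319 + 5*I*√582 ≈ -2398.8 + 120.62*I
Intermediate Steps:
Y = -281/11 (Y = -48*(-1/33) - 27 = 16/11 - 27 = -281/11 ≈ -25.545)
A(s) = 2*s/29 (A(s) = (s + s)/(-27 + 56) = (2*s)/29 = (2*s)*(1/29) = 2*s/29)
(A(Y) + √(-15884 + 1334)) + (-15310 + 12913) = ((2/29)*(-281/11) + √(-15884 + 1334)) + (-15310 + 12913) = (-562/319 + √(-14550)) - 2397 = (-562/319 + 5*I*√582) - 2397 = -765205/319 + 5*I*√582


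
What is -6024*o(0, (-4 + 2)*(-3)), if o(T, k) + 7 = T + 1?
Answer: 36144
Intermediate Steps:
o(T, k) = -6 + T (o(T, k) = -7 + (T + 1) = -7 + (1 + T) = -6 + T)
-6024*o(0, (-4 + 2)*(-3)) = -6024*(-6 + 0) = -6024*(-6) = 36144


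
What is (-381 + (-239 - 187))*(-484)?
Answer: 390588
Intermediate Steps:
(-381 + (-239 - 187))*(-484) = (-381 - 426)*(-484) = -807*(-484) = 390588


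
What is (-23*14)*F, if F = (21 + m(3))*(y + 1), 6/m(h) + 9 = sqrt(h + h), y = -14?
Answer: 2122302/25 - 8372*sqrt(6)/25 ≈ 84072.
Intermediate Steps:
m(h) = 6/(-9 + sqrt(2)*sqrt(h)) (m(h) = 6/(-9 + sqrt(h + h)) = 6/(-9 + sqrt(2*h)) = 6/(-9 + sqrt(2)*sqrt(h)))
F = -273 - 78/(-9 + sqrt(6)) (F = (21 + 6/(-9 + sqrt(2)*sqrt(3)))*(-14 + 1) = (21 + 6/(-9 + sqrt(6)))*(-13) = -273 - 78/(-9 + sqrt(6)) ≈ -261.09)
(-23*14)*F = (-23*14)*(-6591/25 + 26*sqrt(6)/25) = -322*(-6591/25 + 26*sqrt(6)/25) = 2122302/25 - 8372*sqrt(6)/25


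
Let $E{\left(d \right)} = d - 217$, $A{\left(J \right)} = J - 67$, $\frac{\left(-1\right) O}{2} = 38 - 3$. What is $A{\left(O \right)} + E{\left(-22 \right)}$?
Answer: $-376$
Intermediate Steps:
$O = -70$ ($O = - 2 \left(38 - 3\right) = \left(-2\right) 35 = -70$)
$A{\left(J \right)} = -67 + J$
$E{\left(d \right)} = -217 + d$
$A{\left(O \right)} + E{\left(-22 \right)} = \left(-67 - 70\right) - 239 = -137 - 239 = -376$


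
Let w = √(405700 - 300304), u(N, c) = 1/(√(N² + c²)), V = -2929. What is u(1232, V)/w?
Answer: √266042295885/532084591770 ≈ 9.6938e-7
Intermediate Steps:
u(N, c) = (N² + c²)^(-½)
w = 2*√26349 (w = √105396 = 2*√26349 ≈ 324.65)
u(1232, V)/w = 1/(√(1232² + (-2929)²)*((2*√26349))) = (√26349/52698)/√(1517824 + 8579041) = (√26349/52698)/√10096865 = (√10096865/10096865)*(√26349/52698) = √266042295885/532084591770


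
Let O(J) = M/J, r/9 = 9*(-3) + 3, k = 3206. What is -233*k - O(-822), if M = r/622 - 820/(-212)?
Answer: -10121095265917/13549026 ≈ -7.4700e+5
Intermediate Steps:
r = -216 (r = 9*(9*(-3) + 3) = 9*(-27 + 3) = 9*(-24) = -216)
M = 58031/16483 (M = -216/622 - 820/(-212) = -216*1/622 - 820*(-1/212) = -108/311 + 205/53 = 58031/16483 ≈ 3.5207)
O(J) = 58031/(16483*J)
-233*k - O(-822) = -233*3206 - 58031/(16483*(-822)) = -746998 - 58031*(-1)/(16483*822) = -746998 - 1*(-58031/13549026) = -746998 + 58031/13549026 = -10121095265917/13549026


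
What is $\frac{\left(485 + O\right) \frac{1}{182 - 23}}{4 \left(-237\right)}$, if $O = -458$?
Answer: $- \frac{3}{16748} \approx -0.00017913$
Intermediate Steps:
$\frac{\left(485 + O\right) \frac{1}{182 - 23}}{4 \left(-237\right)} = \frac{\left(485 - 458\right) \frac{1}{182 - 23}}{4 \left(-237\right)} = \frac{27 \cdot \frac{1}{159}}{-948} = 27 \cdot \frac{1}{159} \left(- \frac{1}{948}\right) = \frac{9}{53} \left(- \frac{1}{948}\right) = - \frac{3}{16748}$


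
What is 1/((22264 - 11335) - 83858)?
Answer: -1/72929 ≈ -1.3712e-5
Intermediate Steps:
1/((22264 - 11335) - 83858) = 1/(10929 - 83858) = 1/(-72929) = -1/72929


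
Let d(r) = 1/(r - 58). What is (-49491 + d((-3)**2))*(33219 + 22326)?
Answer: -19242851100/7 ≈ -2.7490e+9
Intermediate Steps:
d(r) = 1/(-58 + r)
(-49491 + d((-3)**2))*(33219 + 22326) = (-49491 + 1/(-58 + (-3)**2))*(33219 + 22326) = (-49491 + 1/(-58 + 9))*55545 = (-49491 + 1/(-49))*55545 = (-49491 - 1/49)*55545 = -2425060/49*55545 = -19242851100/7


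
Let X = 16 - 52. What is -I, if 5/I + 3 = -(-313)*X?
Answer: 5/11271 ≈ 0.00044362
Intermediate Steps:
X = -36
I = -5/11271 (I = 5/(-3 - (-313)*(-36)) = 5/(-3 - 313*36) = 5/(-3 - 11268) = 5/(-11271) = 5*(-1/11271) = -5/11271 ≈ -0.00044362)
-I = -1*(-5/11271) = 5/11271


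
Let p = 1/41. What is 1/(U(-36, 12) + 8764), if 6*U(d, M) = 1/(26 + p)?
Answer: 6402/56107169 ≈ 0.00011410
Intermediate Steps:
p = 1/41 ≈ 0.024390
U(d, M) = 41/6402 (U(d, M) = 1/(6*(26 + 1/41)) = 1/(6*(1067/41)) = (1/6)*(41/1067) = 41/6402)
1/(U(-36, 12) + 8764) = 1/(41/6402 + 8764) = 1/(56107169/6402) = 6402/56107169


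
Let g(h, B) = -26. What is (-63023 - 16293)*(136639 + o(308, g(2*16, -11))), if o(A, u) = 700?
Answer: -10893180124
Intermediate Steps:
(-63023 - 16293)*(136639 + o(308, g(2*16, -11))) = (-63023 - 16293)*(136639 + 700) = -79316*137339 = -10893180124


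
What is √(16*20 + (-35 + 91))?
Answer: 2*√94 ≈ 19.391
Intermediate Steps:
√(16*20 + (-35 + 91)) = √(320 + 56) = √376 = 2*√94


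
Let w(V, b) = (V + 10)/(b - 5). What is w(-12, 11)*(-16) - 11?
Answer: -17/3 ≈ -5.6667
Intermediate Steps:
w(V, b) = (10 + V)/(-5 + b)
w(-12, 11)*(-16) - 11 = ((10 - 12)/(-5 + 11))*(-16) - 11 = (-2/6)*(-16) - 11 = ((⅙)*(-2))*(-16) - 11 = -⅓*(-16) - 11 = 16/3 - 11 = -17/3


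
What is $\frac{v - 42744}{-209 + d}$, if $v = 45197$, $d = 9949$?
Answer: $\frac{2453}{9740} \approx 0.25185$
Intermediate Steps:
$\frac{v - 42744}{-209 + d} = \frac{45197 - 42744}{-209 + 9949} = \frac{2453}{9740}$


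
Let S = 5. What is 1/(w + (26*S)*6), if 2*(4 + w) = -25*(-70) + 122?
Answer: 1/1712 ≈ 0.00058411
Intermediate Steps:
w = 932 (w = -4 + (-25*(-70) + 122)/2 = -4 + (1750 + 122)/2 = -4 + (½)*1872 = -4 + 936 = 932)
1/(w + (26*S)*6) = 1/(932 + (26*5)*6) = 1/(932 + 130*6) = 1/(932 + 780) = 1/1712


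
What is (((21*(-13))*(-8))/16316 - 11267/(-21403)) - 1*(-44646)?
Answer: 3897780104833/87302837 ≈ 44647.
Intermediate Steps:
(((21*(-13))*(-8))/16316 - 11267/(-21403)) - 1*(-44646) = (-273*(-8)*(1/16316) - 11267*(-1/21403)) + 44646 = (2184*(1/16316) + 11267/21403) + 44646 = (546/4079 + 11267/21403) + 44646 = 57644131/87302837 + 44646 = 3897780104833/87302837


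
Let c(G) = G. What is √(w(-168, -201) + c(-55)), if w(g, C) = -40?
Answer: I*√95 ≈ 9.7468*I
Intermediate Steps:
√(w(-168, -201) + c(-55)) = √(-40 - 55) = √(-95) = I*√95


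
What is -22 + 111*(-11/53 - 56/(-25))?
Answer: 269773/1325 ≈ 203.60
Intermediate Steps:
-22 + 111*(-11/53 - 56/(-25)) = -22 + 111*(-11*1/53 - 56*(-1/25)) = -22 + 111*(-11/53 + 56/25) = -22 + 111*(2693/1325) = -22 + 298923/1325 = 269773/1325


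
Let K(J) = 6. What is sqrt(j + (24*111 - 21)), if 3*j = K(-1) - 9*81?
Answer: sqrt(2402) ≈ 49.010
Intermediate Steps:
j = -241 (j = (6 - 9*81)/3 = (6 - 729)/3 = (1/3)*(-723) = -241)
sqrt(j + (24*111 - 21)) = sqrt(-241 + (24*111 - 21)) = sqrt(-241 + (2664 - 21)) = sqrt(-241 + 2643) = sqrt(2402)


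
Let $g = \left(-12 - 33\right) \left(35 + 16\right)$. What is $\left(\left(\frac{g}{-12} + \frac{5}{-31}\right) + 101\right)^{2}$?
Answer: $\frac{1311815961}{15376} \approx 85316.0$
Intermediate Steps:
$g = -2295$ ($g = \left(-45\right) 51 = -2295$)
$\left(\left(\frac{g}{-12} + \frac{5}{-31}\right) + 101\right)^{2} = \left(\left(- \frac{2295}{-12} + \frac{5}{-31}\right) + 101\right)^{2} = \left(\left(\left(-2295\right) \left(- \frac{1}{12}\right) + 5 \left(- \frac{1}{31}\right)\right) + 101\right)^{2} = \left(\left(\frac{765}{4} - \frac{5}{31}\right) + 101\right)^{2} = \left(\frac{23695}{124} + 101\right)^{2} = \left(\frac{36219}{124}\right)^{2} = \frac{1311815961}{15376}$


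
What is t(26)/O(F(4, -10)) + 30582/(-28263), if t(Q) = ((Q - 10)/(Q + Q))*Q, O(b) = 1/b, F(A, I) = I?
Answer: -763874/9421 ≈ -81.082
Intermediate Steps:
t(Q) = -5 + Q/2 (t(Q) = ((-10 + Q)/((2*Q)))*Q = ((-10 + Q)*(1/(2*Q)))*Q = ((-10 + Q)/(2*Q))*Q = -5 + Q/2)
t(26)/O(F(4, -10)) + 30582/(-28263) = (-5 + (1/2)*26)/(1/(-10)) + 30582/(-28263) = (-5 + 13)/(-1/10) + 30582*(-1/28263) = 8*(-10) - 10194/9421 = -80 - 10194/9421 = -763874/9421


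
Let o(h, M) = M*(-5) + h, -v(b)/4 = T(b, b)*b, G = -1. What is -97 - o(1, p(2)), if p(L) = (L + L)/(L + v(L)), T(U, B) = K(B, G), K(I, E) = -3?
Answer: -1264/13 ≈ -97.231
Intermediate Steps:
T(U, B) = -3
v(b) = 12*b (v(b) = -(-12)*b = 12*b)
p(L) = 2/13 (p(L) = (L + L)/(L + 12*L) = (2*L)/((13*L)) = (2*L)*(1/(13*L)) = 2/13)
o(h, M) = h - 5*M (o(h, M) = -5*M + h = h - 5*M)
-97 - o(1, p(2)) = -97 - (1 - 5*2/13) = -97 - (1 - 10/13) = -97 - 1*3/13 = -97 - 3/13 = -1264/13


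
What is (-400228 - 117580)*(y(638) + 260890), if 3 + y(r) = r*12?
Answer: -139053713744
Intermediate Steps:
y(r) = -3 + 12*r (y(r) = -3 + r*12 = -3 + 12*r)
(-400228 - 117580)*(y(638) + 260890) = (-400228 - 117580)*((-3 + 12*638) + 260890) = -517808*((-3 + 7656) + 260890) = -517808*(7653 + 260890) = -517808*268543 = -139053713744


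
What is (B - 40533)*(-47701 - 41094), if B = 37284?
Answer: 288494955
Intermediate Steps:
(B - 40533)*(-47701 - 41094) = (37284 - 40533)*(-47701 - 41094) = -3249*(-88795) = 288494955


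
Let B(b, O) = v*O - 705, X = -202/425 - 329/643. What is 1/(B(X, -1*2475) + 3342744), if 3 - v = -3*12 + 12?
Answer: 1/3275214 ≈ 3.0532e-7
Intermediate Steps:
X = -269711/273275 (X = -202*1/425 - 329*1/643 = -202/425 - 329/643 = -269711/273275 ≈ -0.98696)
v = 27 (v = 3 - (-3*12 + 12) = 3 - (-36 + 12) = 3 - 1*(-24) = 3 + 24 = 27)
B(b, O) = -705 + 27*O (B(b, O) = 27*O - 705 = -705 + 27*O)
1/(B(X, -1*2475) + 3342744) = 1/((-705 + 27*(-1*2475)) + 3342744) = 1/((-705 + 27*(-2475)) + 3342744) = 1/((-705 - 66825) + 3342744) = 1/(-67530 + 3342744) = 1/3275214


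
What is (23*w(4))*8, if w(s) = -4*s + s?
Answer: -2208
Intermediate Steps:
w(s) = -3*s
(23*w(4))*8 = (23*(-3*4))*8 = (23*(-12))*8 = -276*8 = -2208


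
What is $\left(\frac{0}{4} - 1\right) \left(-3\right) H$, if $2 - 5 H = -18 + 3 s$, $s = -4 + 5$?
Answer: $\frac{51}{5} \approx 10.2$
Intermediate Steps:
$s = 1$
$H = \frac{17}{5}$ ($H = \frac{2}{5} - \frac{-18 + 3 \cdot 1}{5} = \frac{2}{5} - \frac{-18 + 3}{5} = \frac{2}{5} - -3 = \frac{2}{5} + 3 = \frac{17}{5} \approx 3.4$)
$\left(\frac{0}{4} - 1\right) \left(-3\right) H = \left(\frac{0}{4} - 1\right) \left(-3\right) \frac{17}{5} = \left(0 \cdot \frac{1}{4} - 1\right) \left(-3\right) \frac{17}{5} = \left(0 - 1\right) \left(-3\right) \frac{17}{5} = \left(-1\right) \left(-3\right) \frac{17}{5} = 3 \cdot \frac{17}{5} = \frac{51}{5}$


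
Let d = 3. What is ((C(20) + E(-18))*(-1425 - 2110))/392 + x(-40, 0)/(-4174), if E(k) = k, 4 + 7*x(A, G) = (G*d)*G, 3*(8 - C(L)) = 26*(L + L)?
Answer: 563855249/175308 ≈ 3216.4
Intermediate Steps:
C(L) = 8 - 52*L/3 (C(L) = 8 - 26*(L + L)/3 = 8 - 26*2*L/3 = 8 - 52*L/3)
x(A, G) = -4/7 + 3*G²/7 (x(A, G) = -4/7 + ((G*3)*G)/7 = -4/7 + ((3*G)*G)/7 = -4/7 + (3*G²)/7 = -4/7 + 3*G²/7)
((C(20) + E(-18))*(-1425 - 2110))/392 + x(-40, 0)/(-4174) = (((8 - 52/3*20) - 18)*(-1425 - 2110))/392 + (-4/7 + (3/7)*0²)/(-4174) = (((8 - 1040/3) - 18)*(-3535))*(1/392) + (-4/7 + (3/7)*0)*(-1/4174) = ((-1016/3 - 18)*(-3535))*(1/392) + (-4/7 + 0)*(-1/4174) = -1070/3*(-3535)*(1/392) - 4/7*(-1/4174) = (3782450/3)*(1/392) + 2/14609 = 270175/84 + 2/14609 = 563855249/175308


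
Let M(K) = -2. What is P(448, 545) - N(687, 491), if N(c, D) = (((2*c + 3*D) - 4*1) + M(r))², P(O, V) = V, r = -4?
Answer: -8070736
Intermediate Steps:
N(c, D) = (-6 + 2*c + 3*D)² (N(c, D) = (((2*c + 3*D) - 4*1) - 2)² = (((2*c + 3*D) - 4) - 2)² = ((-4 + 2*c + 3*D) - 2)² = (-6 + 2*c + 3*D)²)
P(448, 545) - N(687, 491) = 545 - (-6 + 2*687 + 3*491)² = 545 - (-6 + 1374 + 1473)² = 545 - 1*2841² = 545 - 1*8071281 = 545 - 8071281 = -8070736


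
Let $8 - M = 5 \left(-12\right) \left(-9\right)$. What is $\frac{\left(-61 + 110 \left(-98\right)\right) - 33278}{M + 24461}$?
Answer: $- \frac{44119}{23929} \approx -1.8437$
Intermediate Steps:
$M = -532$ ($M = 8 - 5 \left(-12\right) \left(-9\right) = 8 - \left(-60\right) \left(-9\right) = 8 - 540 = -532$)
$\frac{\left(-61 + 110 \left(-98\right)\right) - 33278}{M + 24461} = \frac{\left(-61 + 110 \left(-98\right)\right) - 33278}{-532 + 24461} = \frac{\left(-61 - 10780\right) - 33278}{23929} = \left(-10841 - 33278\right) \frac{1}{23929} = \left(-44119\right) \frac{1}{23929} = - \frac{44119}{23929}$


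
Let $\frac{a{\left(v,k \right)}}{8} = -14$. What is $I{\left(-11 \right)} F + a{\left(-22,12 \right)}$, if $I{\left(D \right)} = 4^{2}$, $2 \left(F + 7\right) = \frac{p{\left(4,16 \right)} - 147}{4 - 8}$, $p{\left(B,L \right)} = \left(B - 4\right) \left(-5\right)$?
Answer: $70$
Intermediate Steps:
$a{\left(v,k \right)} = -112$ ($a{\left(v,k \right)} = 8 \left(-14\right) = -112$)
$p{\left(B,L \right)} = 20 - 5 B$ ($p{\left(B,L \right)} = \left(-4 + B\right) \left(-5\right) = 20 - 5 B$)
$F = \frac{91}{8}$ ($F = -7 + \frac{\left(\left(20 - 20\right) - 147\right) \frac{1}{4 - 8}}{2} = -7 + \frac{\left(\left(20 - 20\right) - 147\right) \frac{1}{-4}}{2} = -7 + \frac{\left(0 - 147\right) \left(- \frac{1}{4}\right)}{2} = -7 + \frac{\left(-147\right) \left(- \frac{1}{4}\right)}{2} = -7 + \frac{1}{2} \cdot \frac{147}{4} = -7 + \frac{147}{8} = \frac{91}{8} \approx 11.375$)
$I{\left(D \right)} = 16$
$I{\left(-11 \right)} F + a{\left(-22,12 \right)} = 16 \cdot \frac{91}{8} - 112 = 182 - 112 = 70$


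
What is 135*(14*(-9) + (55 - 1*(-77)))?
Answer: 810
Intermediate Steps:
135*(14*(-9) + (55 - 1*(-77))) = 135*(-126 + (55 + 77)) = 135*(-126 + 132) = 135*6 = 810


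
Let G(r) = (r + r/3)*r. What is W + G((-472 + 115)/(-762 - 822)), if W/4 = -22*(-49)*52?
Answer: 46882561873/209088 ≈ 2.2422e+5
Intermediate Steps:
G(r) = 4*r**2/3 (G(r) = (r + r*(1/3))*r = (r + r/3)*r = (4*r/3)*r = 4*r**2/3)
W = 224224 (W = 4*(-22*(-49)*52) = 4*(1078*52) = 4*56056 = 224224)
W + G((-472 + 115)/(-762 - 822)) = 224224 + 4*((-472 + 115)/(-762 - 822))**2/3 = 224224 + 4*(-357/(-1584))**2/3 = 224224 + 4*(-357*(-1/1584))**2/3 = 224224 + 4*(119/528)**2/3 = 224224 + (4/3)*(14161/278784) = 224224 + 14161/209088 = 46882561873/209088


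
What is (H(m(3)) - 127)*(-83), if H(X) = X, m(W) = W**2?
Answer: 9794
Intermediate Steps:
(H(m(3)) - 127)*(-83) = (3**2 - 127)*(-83) = (9 - 127)*(-83) = -118*(-83) = 9794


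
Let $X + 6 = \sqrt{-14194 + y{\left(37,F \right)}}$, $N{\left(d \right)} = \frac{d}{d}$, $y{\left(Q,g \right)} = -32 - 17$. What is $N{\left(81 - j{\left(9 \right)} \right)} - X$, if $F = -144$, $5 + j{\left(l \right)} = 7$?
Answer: $7 - i \sqrt{14243} \approx 7.0 - 119.34 i$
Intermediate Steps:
$j{\left(l \right)} = 2$ ($j{\left(l \right)} = -5 + 7 = 2$)
$y{\left(Q,g \right)} = -49$
$N{\left(d \right)} = 1$
$X = -6 + i \sqrt{14243}$ ($X = -6 + \sqrt{-14194 - 49} = -6 + \sqrt{-14243} = -6 + i \sqrt{14243} \approx -6.0 + 119.34 i$)
$N{\left(81 - j{\left(9 \right)} \right)} - X = 1 - \left(-6 + i \sqrt{14243}\right) = 1 + \left(6 - i \sqrt{14243}\right) = 7 - i \sqrt{14243}$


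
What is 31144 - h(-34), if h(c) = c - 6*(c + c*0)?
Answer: 30974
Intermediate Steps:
h(c) = -5*c (h(c) = c - 6*(c + 0) = c - 6*c = -5*c)
31144 - h(-34) = 31144 - (-5)*(-34) = 31144 - 1*170 = 31144 - 170 = 30974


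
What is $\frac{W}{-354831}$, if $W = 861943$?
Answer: $- \frac{861943}{354831} \approx -2.4292$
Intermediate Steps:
$\frac{W}{-354831} = \frac{861943}{-354831} = 861943 \left(- \frac{1}{354831}\right) = - \frac{861943}{354831}$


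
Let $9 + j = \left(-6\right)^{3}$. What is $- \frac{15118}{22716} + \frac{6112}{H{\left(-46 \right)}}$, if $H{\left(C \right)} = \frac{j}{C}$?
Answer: $\frac{39402761}{31550} \approx 1248.9$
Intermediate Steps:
$j = -225$ ($j = -9 + \left(-6\right)^{3} = -9 - 216 = -225$)
$H{\left(C \right)} = - \frac{225}{C}$
$- \frac{15118}{22716} + \frac{6112}{H{\left(-46 \right)}} = - \frac{15118}{22716} + \frac{6112}{\left(-225\right) \frac{1}{-46}} = \left(-15118\right) \frac{1}{22716} + \frac{6112}{\left(-225\right) \left(- \frac{1}{46}\right)} = - \frac{7559}{11358} + \frac{6112}{\frac{225}{46}} = - \frac{7559}{11358} + 6112 \cdot \frac{46}{225} = - \frac{7559}{11358} + \frac{281152}{225} = \frac{39402761}{31550}$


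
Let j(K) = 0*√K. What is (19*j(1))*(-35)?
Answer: 0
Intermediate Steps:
j(K) = 0
(19*j(1))*(-35) = (19*0)*(-35) = 0*(-35) = 0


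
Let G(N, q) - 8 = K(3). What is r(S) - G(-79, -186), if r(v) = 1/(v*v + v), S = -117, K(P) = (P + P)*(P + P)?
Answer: -597167/13572 ≈ -44.000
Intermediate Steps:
K(P) = 4*P² (K(P) = (2*P)*(2*P) = 4*P²)
G(N, q) = 44 (G(N, q) = 8 + 4*3² = 8 + 4*9 = 8 + 36 = 44)
r(v) = 1/(v + v²) (r(v) = 1/(v² + v) = 1/(v + v²))
r(S) - G(-79, -186) = 1/((-117)*(1 - 117)) - 1*44 = -1/117/(-116) - 44 = -1/117*(-1/116) - 44 = 1/13572 - 44 = -597167/13572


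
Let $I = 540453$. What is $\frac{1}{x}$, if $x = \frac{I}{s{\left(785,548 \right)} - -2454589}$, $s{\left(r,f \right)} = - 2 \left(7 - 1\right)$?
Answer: $\frac{2454577}{540453} \approx 4.5417$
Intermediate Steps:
$s{\left(r,f \right)} = -12$ ($s{\left(r,f \right)} = \left(-2\right) 6 = -12$)
$x = \frac{540453}{2454577}$ ($x = \frac{540453}{-12 - -2454589} = \frac{540453}{-12 + 2454589} = \frac{540453}{2454577} \approx 0.22018$)
$\frac{1}{x} = \frac{1}{\frac{540453}{2454577}} = \frac{2454577}{540453}$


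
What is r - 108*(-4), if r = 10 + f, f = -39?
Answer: 403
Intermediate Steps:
r = -29 (r = 10 - 39 = -29)
r - 108*(-4) = -29 - 108*(-4) = -29 + 432 = 403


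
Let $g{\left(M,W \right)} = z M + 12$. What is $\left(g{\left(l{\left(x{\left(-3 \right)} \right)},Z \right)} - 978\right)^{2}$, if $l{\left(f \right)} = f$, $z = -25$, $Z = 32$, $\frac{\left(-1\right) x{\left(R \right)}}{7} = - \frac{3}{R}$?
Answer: $625681$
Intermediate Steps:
$x{\left(R \right)} = \frac{21}{R}$ ($x{\left(R \right)} = - 7 \left(- \frac{3}{R}\right) = \frac{21}{R}$)
$g{\left(M,W \right)} = 12 - 25 M$ ($g{\left(M,W \right)} = - 25 M + 12 = 12 - 25 M$)
$\left(g{\left(l{\left(x{\left(-3 \right)} \right)},Z \right)} - 978\right)^{2} = \left(\left(12 - 25 \frac{21}{-3}\right) - 978\right)^{2} = \left(\left(12 - 25 \cdot 21 \left(- \frac{1}{3}\right)\right) - 978\right)^{2} = \left(\left(12 - -175\right) - 978\right)^{2} = \left(\left(12 + 175\right) - 978\right)^{2} = \left(187 - 978\right)^{2} = \left(-791\right)^{2} = 625681$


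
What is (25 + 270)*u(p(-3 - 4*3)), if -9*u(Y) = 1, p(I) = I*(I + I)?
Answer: -295/9 ≈ -32.778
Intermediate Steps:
p(I) = 2*I**2 (p(I) = I*(2*I) = 2*I**2)
u(Y) = -1/9 (u(Y) = -1/9*1 = -1/9)
(25 + 270)*u(p(-3 - 4*3)) = (25 + 270)*(-1/9) = 295*(-1/9) = -295/9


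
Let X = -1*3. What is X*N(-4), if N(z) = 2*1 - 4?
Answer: 6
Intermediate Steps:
N(z) = -2 (N(z) = 2 - 4 = -2)
X = -3
X*N(-4) = -3*(-2) = 6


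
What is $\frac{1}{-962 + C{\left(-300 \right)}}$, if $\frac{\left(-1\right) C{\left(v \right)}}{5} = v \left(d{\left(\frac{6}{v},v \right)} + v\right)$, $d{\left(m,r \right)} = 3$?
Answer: $- \frac{1}{446462} \approx -2.2398 \cdot 10^{-6}$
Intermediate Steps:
$C{\left(v \right)} = - 5 v \left(3 + v\right)$
$\frac{1}{-962 + C{\left(-300 \right)}} = \frac{1}{-962 - - 1500 \left(3 - 300\right)} = \frac{1}{-962 - \left(-1500\right) \left(-297\right)} = \frac{1}{-962 - 445500} = \frac{1}{-446462} = - \frac{1}{446462}$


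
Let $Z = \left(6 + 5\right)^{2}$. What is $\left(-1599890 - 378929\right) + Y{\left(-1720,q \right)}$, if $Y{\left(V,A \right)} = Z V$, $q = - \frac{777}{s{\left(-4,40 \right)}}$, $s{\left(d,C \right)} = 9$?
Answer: $-2186939$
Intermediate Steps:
$Z = 121$ ($Z = 11^{2} = 121$)
$q = - \frac{259}{3}$ ($q = - \frac{777}{9} = \left(-777\right) \frac{1}{9} = - \frac{259}{3} \approx -86.333$)
$Y{\left(V,A \right)} = 121 V$
$\left(-1599890 - 378929\right) + Y{\left(-1720,q \right)} = \left(-1599890 - 378929\right) + 121 \left(-1720\right) = -1978819 - 208120 = -2186939$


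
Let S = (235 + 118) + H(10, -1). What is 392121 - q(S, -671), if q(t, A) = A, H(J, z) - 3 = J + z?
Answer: 392792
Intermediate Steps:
H(J, z) = 3 + J + z (H(J, z) = 3 + (J + z) = 3 + J + z)
S = 365 (S = (235 + 118) + (3 + 10 - 1) = 353 + 12 = 365)
392121 - q(S, -671) = 392121 - 1*(-671) = 392121 + 671 = 392792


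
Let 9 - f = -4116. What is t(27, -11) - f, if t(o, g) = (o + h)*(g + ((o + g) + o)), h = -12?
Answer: -3645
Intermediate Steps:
t(o, g) = (-12 + o)*(2*g + 2*o) (t(o, g) = (o - 12)*(g + ((o + g) + o)) = (-12 + o)*(g + ((g + o) + o)) = (-12 + o)*(g + (g + 2*o)) = (-12 + o)*(2*g + 2*o))
f = 4125 (f = 9 - 1*(-4116) = 9 + 4116 = 4125)
t(27, -11) - f = (-24*(-11) - 24*27 + 2*27**2 + 2*(-11)*27) - 1*4125 = (264 - 648 + 2*729 - 594) - 4125 = (264 - 648 + 1458 - 594) - 4125 = 480 - 4125 = -3645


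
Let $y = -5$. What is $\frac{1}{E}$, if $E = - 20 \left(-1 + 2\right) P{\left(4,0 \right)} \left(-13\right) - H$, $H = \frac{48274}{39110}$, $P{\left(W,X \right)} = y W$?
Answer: $- \frac{19555}{101710137} \approx -0.00019226$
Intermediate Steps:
$P{\left(W,X \right)} = - 5 W$
$H = \frac{24137}{19555}$ ($H = 48274 \cdot \frac{1}{39110} = \frac{24137}{19555} \approx 1.2343$)
$E = - \frac{101710137}{19555}$ ($E = - 20 \left(-1 + 2\right) \left(\left(-5\right) 4\right) \left(-13\right) - \frac{24137}{19555} = - 20 \cdot 1 \left(-20\right) \left(-13\right) - \frac{24137}{19555} = \left(-20\right) \left(-20\right) \left(-13\right) - \frac{24137}{19555} = 400 \left(-13\right) - \frac{24137}{19555} = -5200 - \frac{24137}{19555} = - \frac{101710137}{19555} \approx -5201.2$)
$\frac{1}{E} = \frac{1}{- \frac{101710137}{19555}} = - \frac{19555}{101710137}$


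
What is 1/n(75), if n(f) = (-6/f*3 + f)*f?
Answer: 1/5607 ≈ 0.00017835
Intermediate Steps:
n(f) = f*(f - 18/f) (n(f) = (-18/f + f)*f = (f - 18/f)*f = f*(f - 18/f))
1/n(75) = 1/(-18 + 75²) = 1/(-18 + 5625) = 1/5607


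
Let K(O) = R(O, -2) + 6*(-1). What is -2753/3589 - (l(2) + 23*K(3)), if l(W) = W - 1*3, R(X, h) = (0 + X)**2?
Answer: -246805/3589 ≈ -68.767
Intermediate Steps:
R(X, h) = X**2
l(W) = -3 + W (l(W) = W - 3 = -3 + W)
K(O) = -6 + O**2 (K(O) = O**2 + 6*(-1) = O**2 - 6 = -6 + O**2)
-2753/3589 - (l(2) + 23*K(3)) = -2753/3589 - ((-3 + 2) + 23*(-6 + 3**2)) = -2753*1/3589 - (-1 + 23*(-6 + 9)) = -2753/3589 - (-1 + 23*3) = -2753/3589 - (-1 + 69) = -2753/3589 - 1*68 = -2753/3589 - 68 = -246805/3589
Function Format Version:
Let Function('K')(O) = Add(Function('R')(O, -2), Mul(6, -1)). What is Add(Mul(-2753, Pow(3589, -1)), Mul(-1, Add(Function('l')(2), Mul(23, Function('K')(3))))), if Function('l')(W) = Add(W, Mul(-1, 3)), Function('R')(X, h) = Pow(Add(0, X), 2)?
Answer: Rational(-246805, 3589) ≈ -68.767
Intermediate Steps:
Function('R')(X, h) = Pow(X, 2)
Function('l')(W) = Add(-3, W) (Function('l')(W) = Add(W, -3) = Add(-3, W))
Function('K')(O) = Add(-6, Pow(O, 2)) (Function('K')(O) = Add(Pow(O, 2), Mul(6, -1)) = Add(Pow(O, 2), -6) = Add(-6, Pow(O, 2)))
Add(Mul(-2753, Pow(3589, -1)), Mul(-1, Add(Function('l')(2), Mul(23, Function('K')(3))))) = Add(Mul(-2753, Pow(3589, -1)), Mul(-1, Add(Add(-3, 2), Mul(23, Add(-6, Pow(3, 2)))))) = Add(Mul(-2753, Rational(1, 3589)), Mul(-1, Add(-1, Mul(23, Add(-6, 9))))) = Add(Rational(-2753, 3589), Mul(-1, Add(-1, Mul(23, 3)))) = Add(Rational(-2753, 3589), Mul(-1, Add(-1, 69))) = Add(Rational(-2753, 3589), Mul(-1, 68)) = Add(Rational(-2753, 3589), -68) = Rational(-246805, 3589)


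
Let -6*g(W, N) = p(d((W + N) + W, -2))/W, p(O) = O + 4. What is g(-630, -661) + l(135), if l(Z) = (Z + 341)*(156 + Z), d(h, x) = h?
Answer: 19392169/140 ≈ 1.3852e+5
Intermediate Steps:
p(O) = 4 + O
g(W, N) = -(4 + N + 2*W)/(6*W) (g(W, N) = -(4 + ((W + N) + W))/(6*W) = -(4 + ((N + W) + W))/(6*W) = -(4 + (N + 2*W))/(6*W) = -(4 + N + 2*W)/(6*W))
l(Z) = (156 + Z)*(341 + Z) (l(Z) = (341 + Z)*(156 + Z) = (156 + Z)*(341 + Z))
g(-630, -661) + l(135) = (1/6)*(-4 - 1*(-661) - 2*(-630))/(-630) + (53196 + 135**2 + 497*135) = (1/6)*(-1/630)*(-4 + 661 + 1260) + (53196 + 18225 + 67095) = (1/6)*(-1/630)*1917 + 138516 = -71/140 + 138516 = 19392169/140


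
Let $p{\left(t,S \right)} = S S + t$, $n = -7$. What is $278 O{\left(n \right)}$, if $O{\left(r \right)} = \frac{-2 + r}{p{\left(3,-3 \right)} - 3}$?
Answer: $-278$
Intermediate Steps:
$p{\left(t,S \right)} = t + S^{2}$ ($p{\left(t,S \right)} = S^{2} + t = t + S^{2}$)
$O{\left(r \right)} = - \frac{2}{9} + \frac{r}{9}$ ($O{\left(r \right)} = \frac{-2 + r}{\left(3 + \left(-3\right)^{2}\right) - 3} = \frac{-2 + r}{\left(3 + 9\right) - 3} = \frac{-2 + r}{12 - 3} = \frac{-2 + r}{9} = \left(-2 + r\right) \frac{1}{9} = - \frac{2}{9} + \frac{r}{9}$)
$278 O{\left(n \right)} = 278 \left(- \frac{2}{9} + \frac{1}{9} \left(-7\right)\right) = 278 \left(- \frac{2}{9} - \frac{7}{9}\right) = 278 \left(-1\right) = -278$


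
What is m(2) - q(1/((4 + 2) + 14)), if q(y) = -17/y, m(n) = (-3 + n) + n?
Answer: 341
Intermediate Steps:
m(n) = -3 + 2*n
m(2) - q(1/((4 + 2) + 14)) = (-3 + 2*2) - (-17)/(1/((4 + 2) + 14)) = (-3 + 4) - (-17)/(1/(6 + 14)) = 1 - (-17)/(1/20) = 1 - (-17)/1/20 = 1 - (-17)*20 = 1 - 1*(-340) = 1 + 340 = 341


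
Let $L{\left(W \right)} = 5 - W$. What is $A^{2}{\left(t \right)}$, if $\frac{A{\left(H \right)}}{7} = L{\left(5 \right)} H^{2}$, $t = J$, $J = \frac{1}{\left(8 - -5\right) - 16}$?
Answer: $0$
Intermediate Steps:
$J = - \frac{1}{3}$ ($J = \frac{1}{\left(8 + 5\right) - 16} = \frac{1}{13 - 16} = \frac{1}{-3} = - \frac{1}{3} \approx -0.33333$)
$t = - \frac{1}{3} \approx -0.33333$
$A{\left(H \right)} = 0$ ($A{\left(H \right)} = 7 \left(5 - 5\right) H^{2} = 7 \cdot 0 H^{2} = 7 \cdot 0 = 0$)
$A^{2}{\left(t \right)} = 0^{2} = 0$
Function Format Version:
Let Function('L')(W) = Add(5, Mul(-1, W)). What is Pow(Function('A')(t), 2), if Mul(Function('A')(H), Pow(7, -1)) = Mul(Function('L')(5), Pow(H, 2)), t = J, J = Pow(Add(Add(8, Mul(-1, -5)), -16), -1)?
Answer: 0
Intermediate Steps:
J = Rational(-1, 3) (J = Pow(Add(Add(8, 5), -16), -1) = Pow(Add(13, -16), -1) = Pow(-3, -1) = Rational(-1, 3) ≈ -0.33333)
t = Rational(-1, 3) ≈ -0.33333
Function('A')(H) = 0 (Function('A')(H) = Mul(7, Mul(Add(5, Mul(-1, 5)), Pow(H, 2))) = Mul(7, Mul(Add(5, -5), Pow(H, 2))) = Mul(7, Mul(0, Pow(H, 2))) = Mul(7, 0) = 0)
Pow(Function('A')(t), 2) = Pow(0, 2) = 0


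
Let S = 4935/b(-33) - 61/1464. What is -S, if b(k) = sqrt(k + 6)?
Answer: 1/24 + 1645*I*sqrt(3)/3 ≈ 0.041667 + 949.74*I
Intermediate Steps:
b(k) = sqrt(6 + k)
S = -1/24 - 1645*I*sqrt(3)/3 (S = 4935/(sqrt(6 - 33)) - 61/1464 = 4935/(sqrt(-27)) - 61*1/1464 = 4935/((3*I*sqrt(3))) - 1/24 = 4935*(-I*sqrt(3)/9) - 1/24 = -1645*I*sqrt(3)/3 - 1/24 = -1/24 - 1645*I*sqrt(3)/3 ≈ -0.041667 - 949.74*I)
-S = -(-1/24 - 1645*I*sqrt(3)/3) = 1/24 + 1645*I*sqrt(3)/3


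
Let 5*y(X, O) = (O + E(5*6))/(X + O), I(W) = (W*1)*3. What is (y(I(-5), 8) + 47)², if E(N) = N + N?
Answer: 2486929/1225 ≈ 2030.1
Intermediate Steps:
E(N) = 2*N
I(W) = 3*W (I(W) = W*3 = 3*W)
y(X, O) = (60 + O)/(5*(O + X)) (y(X, O) = ((O + 2*(5*6))/(X + O))/5 = ((O + 2*30)/(O + X))/5 = ((O + 60)/(O + X))/5 = ((60 + O)/(O + X))/5 = (60 + O)/(5*(O + X)))
(y(I(-5), 8) + 47)² = ((12 + (⅕)*8)/(8 + 3*(-5)) + 47)² = ((12 + 8/5)/(8 - 15) + 47)² = ((68/5)/(-7) + 47)² = (-⅐*68/5 + 47)² = (-68/35 + 47)² = (1577/35)² = 2486929/1225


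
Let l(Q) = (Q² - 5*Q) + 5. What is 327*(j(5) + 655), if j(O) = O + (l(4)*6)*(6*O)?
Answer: 274680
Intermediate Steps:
l(Q) = 5 + Q² - 5*Q
j(O) = 37*O (j(O) = O + ((5 + 4² - 5*4)*6)*(6*O) = O + ((5 + 16 - 20)*6)*(6*O) = O + (1*6)*(6*O) = O + 6*(6*O) = O + 36*O = 37*O)
327*(j(5) + 655) = 327*(37*5 + 655) = 327*(185 + 655) = 327*840 = 274680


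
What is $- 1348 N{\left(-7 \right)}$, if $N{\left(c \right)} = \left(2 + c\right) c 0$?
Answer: $0$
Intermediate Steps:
$N{\left(c \right)} = 0$ ($N{\left(c \right)} = \left(2 + c\right) 0 = 0$)
$- 1348 N{\left(-7 \right)} = \left(-1348\right) 0 = 0$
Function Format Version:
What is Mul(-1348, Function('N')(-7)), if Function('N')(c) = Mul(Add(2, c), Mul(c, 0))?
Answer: 0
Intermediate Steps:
Function('N')(c) = 0 (Function('N')(c) = Mul(Add(2, c), 0) = 0)
Mul(-1348, Function('N')(-7)) = Mul(-1348, 0) = 0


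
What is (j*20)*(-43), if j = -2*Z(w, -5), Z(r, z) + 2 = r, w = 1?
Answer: -1720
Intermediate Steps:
Z(r, z) = -2 + r
j = 2 (j = -2*(-2 + 1) = -2*(-1) = 2)
(j*20)*(-43) = (2*20)*(-43) = 40*(-43) = -1720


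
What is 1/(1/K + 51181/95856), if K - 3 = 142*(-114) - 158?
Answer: 1566574608/836355227 ≈ 1.8731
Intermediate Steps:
K = -16343 (K = 3 + (142*(-114) - 158) = 3 + (-16188 - 158) = 3 - 16346 = -16343)
1/(1/K + 51181/95856) = 1/(1/(-16343) + 51181/95856) = 1/(-1/16343 + 51181*(1/95856)) = 1/(-1/16343 + 51181/95856) = 1/(836355227/1566574608) = 1566574608/836355227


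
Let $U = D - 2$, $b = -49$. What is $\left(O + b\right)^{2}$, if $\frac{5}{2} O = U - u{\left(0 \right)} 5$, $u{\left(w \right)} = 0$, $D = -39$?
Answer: $\frac{106929}{25} \approx 4277.2$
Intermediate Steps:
$U = -41$ ($U = -39 - 2 = -41$)
$O = - \frac{82}{5}$ ($O = \frac{2 \left(-41 - 0 \cdot 5\right)}{5} = \frac{2 \left(-41 - 0\right)}{5} = \frac{2 \left(-41 + 0\right)}{5} = \frac{2}{5} \left(-41\right) = - \frac{82}{5} \approx -16.4$)
$\left(O + b\right)^{2} = \left(- \frac{82}{5} - 49\right)^{2} = \left(- \frac{327}{5}\right)^{2} = \frac{106929}{25}$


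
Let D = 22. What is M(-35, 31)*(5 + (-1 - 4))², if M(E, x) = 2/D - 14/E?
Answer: 0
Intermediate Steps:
M(E, x) = 1/11 - 14/E (M(E, x) = 2/22 - 14/E = 2*(1/22) - 14/E = 1/11 - 14/E)
M(-35, 31)*(5 + (-1 - 4))² = ((1/11)*(-154 - 35)/(-35))*(5 + (-1 - 4))² = ((1/11)*(-1/35)*(-189))*(5 - 5)² = (27/55)*0² = (27/55)*0 = 0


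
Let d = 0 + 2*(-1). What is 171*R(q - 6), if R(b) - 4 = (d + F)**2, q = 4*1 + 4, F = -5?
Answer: 9063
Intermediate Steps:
d = -2 (d = 0 - 2 = -2)
q = 8 (q = 4 + 4 = 8)
R(b) = 53 (R(b) = 4 + (-2 - 5)**2 = 4 + (-7)**2 = 4 + 49 = 53)
171*R(q - 6) = 171*53 = 9063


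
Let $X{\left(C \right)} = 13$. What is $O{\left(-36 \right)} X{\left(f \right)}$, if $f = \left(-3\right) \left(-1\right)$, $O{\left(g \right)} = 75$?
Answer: $975$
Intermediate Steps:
$f = 3$
$O{\left(-36 \right)} X{\left(f \right)} = 75 \cdot 13 = 975$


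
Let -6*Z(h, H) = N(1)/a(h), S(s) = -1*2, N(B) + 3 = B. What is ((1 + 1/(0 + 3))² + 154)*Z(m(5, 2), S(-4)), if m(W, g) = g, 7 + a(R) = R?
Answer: -1402/135 ≈ -10.385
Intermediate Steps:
a(R) = -7 + R
N(B) = -3 + B
S(s) = -2
Z(h, H) = 1/(3*(-7 + h)) (Z(h, H) = -(-3 + 1)/(6*(-7 + h)) = -(-1)/(3*(-7 + h)) = 1/(3*(-7 + h)))
((1 + 1/(0 + 3))² + 154)*Z(m(5, 2), S(-4)) = ((1 + 1/(0 + 3))² + 154)*(1/(3*(-7 + 2))) = ((1 + 1/3)² + 154)*((⅓)/(-5)) = ((1 + ⅓)² + 154)*((⅓)*(-⅕)) = ((4/3)² + 154)*(-1/15) = (16/9 + 154)*(-1/15) = (1402/9)*(-1/15) = -1402/135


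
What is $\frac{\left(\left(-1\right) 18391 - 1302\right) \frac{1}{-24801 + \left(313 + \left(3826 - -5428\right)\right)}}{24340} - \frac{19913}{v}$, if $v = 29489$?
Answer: $- \frac{7383071259403}{10934390268840} \approx -0.67522$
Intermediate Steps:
$\frac{\left(\left(-1\right) 18391 - 1302\right) \frac{1}{-24801 + \left(313 + \left(3826 - -5428\right)\right)}}{24340} - \frac{19913}{v} = \frac{\left(\left(-1\right) 18391 - 1302\right) \frac{1}{-24801 + \left(313 + \left(3826 - -5428\right)\right)}}{24340} - \frac{19913}{29489} = \frac{-18391 - 1302}{-24801 + \left(313 + \left(3826 + 5428\right)\right)} \frac{1}{24340} - \frac{19913}{29489} = - \frac{19693}{-24801 + \left(313 + 9254\right)} \frac{1}{24340} - \frac{19913}{29489} = - \frac{19693}{-24801 + 9567} \cdot \frac{1}{24340} - \frac{19913}{29489} = - \frac{19693}{-15234} \cdot \frac{1}{24340} - \frac{19913}{29489} = \left(-19693\right) \left(- \frac{1}{15234}\right) \frac{1}{24340} - \frac{19913}{29489} = \frac{19693}{15234} \cdot \frac{1}{24340} - \frac{19913}{29489} = \frac{19693}{370795560} - \frac{19913}{29489} = - \frac{7383071259403}{10934390268840}$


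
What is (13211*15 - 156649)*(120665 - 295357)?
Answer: -7252513072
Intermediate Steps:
(13211*15 - 156649)*(120665 - 295357) = (198165 - 156649)*(-174692) = 41516*(-174692) = -7252513072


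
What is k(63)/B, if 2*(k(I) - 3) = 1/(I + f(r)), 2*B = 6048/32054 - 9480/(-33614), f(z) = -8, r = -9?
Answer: 8105461469/633961740 ≈ 12.785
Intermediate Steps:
B = 63396174/269365789 (B = (6048/32054 - 9480/(-33614))/2 = (6048*(1/32054) - 9480*(-1/33614))/2 = (3024/16027 + 4740/16807)/2 = (1/2)*(126792348/269365789) = 63396174/269365789 ≈ 0.23535)
k(I) = 3 + 1/(2*(-8 + I)) (k(I) = 3 + 1/(2*(I - 8)) = 3 + 1/(2*(-8 + I)))
k(63)/B = ((-47 + 6*63)/(2*(-8 + 63)))/(63396174/269365789) = ((1/2)*(-47 + 378)/55)*(269365789/63396174) = ((1/2)*(1/55)*331)*(269365789/63396174) = (331/110)*(269365789/63396174) = 8105461469/633961740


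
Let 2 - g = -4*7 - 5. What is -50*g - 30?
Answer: -1780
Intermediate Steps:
g = 35 (g = 2 - (-4*7 - 5) = 2 - (-28 - 5) = 2 - 1*(-33) = 2 + 33 = 35)
-50*g - 30 = -50*35 - 30 = -1750 - 30 = -1780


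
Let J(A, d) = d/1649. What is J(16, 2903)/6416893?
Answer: 2903/10581456557 ≈ 2.7435e-7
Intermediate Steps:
J(A, d) = d/1649 (J(A, d) = d*(1/1649) = d/1649)
J(16, 2903)/6416893 = ((1/1649)*2903)/6416893 = (2903/1649)*(1/6416893) = 2903/10581456557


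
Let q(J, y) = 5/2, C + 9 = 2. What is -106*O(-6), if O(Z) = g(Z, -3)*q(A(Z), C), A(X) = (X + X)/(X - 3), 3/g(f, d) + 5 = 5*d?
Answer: 159/4 ≈ 39.750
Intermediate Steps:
C = -7 (C = -9 + 2 = -7)
g(f, d) = 3/(-5 + 5*d)
A(X) = 2*X/(-3 + X) (A(X) = (2*X)/(-3 + X) = 2*X/(-3 + X))
q(J, y) = 5/2 (q(J, y) = 5*(1/2) = 5/2)
O(Z) = -3/8 (O(Z) = (3/(5*(-1 - 3)))*(5/2) = ((3/5)/(-4))*(5/2) = ((3/5)*(-1/4))*(5/2) = -3/20*5/2 = -3/8)
-106*O(-6) = -106*(-3/8) = 159/4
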